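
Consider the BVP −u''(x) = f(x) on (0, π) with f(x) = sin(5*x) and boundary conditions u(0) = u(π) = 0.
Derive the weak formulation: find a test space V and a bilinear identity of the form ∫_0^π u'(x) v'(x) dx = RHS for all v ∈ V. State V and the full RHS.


V = H^1_0(0, π) (so v(0) = v(π) = 0); weak form: ∫_0^π u'v' dx = ∫_0^π (sin(5*x)) v dx for all v ∈ V.

Multiply both sides by a test function v and integrate from 0 to π:
  ∫_0^π −u''(x) v(x) dx = ∫_0^π f(x) v(x) dx.
Integrate the LHS by parts once:
  ∫_0^π −u'' v dx = −[u'(x) v(x)]_0^π + ∫_0^π u'(x) v'(x) dx.
Thus ∫_0^π u'(x) v'(x) dx = ∫_0^π f(x) v(x) dx + [u'(x) v(x)]_0^π.
Choose V so that boundary terms are either known or forced to vanish.
u is Dirichlet: u(0) = u(π) = 0. Let V = H^1_0(0, π); then v(0) = v(π) = 0, and [u' v]_0^π = 0.
Weak formulation: find u (satisfying any essential BC) such that ∫_0^π u'(x) v'(x) dx = ∫_0^π f v dx for all v ∈ V.
Substituting f(x) = sin(5*x), the right-hand side is ∫_0^π (sin(5*x)) v dx.


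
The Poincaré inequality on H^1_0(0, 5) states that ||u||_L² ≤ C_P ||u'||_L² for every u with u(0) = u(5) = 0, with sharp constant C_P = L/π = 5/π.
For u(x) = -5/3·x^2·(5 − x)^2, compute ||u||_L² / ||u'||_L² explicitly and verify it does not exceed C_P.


||u||_L² / ||u'||_L² = 5*sqrt(3)/6 < C_P = 5/π.

u(x) = -5/3·x^2·(5 − x)^2, so u'(x) = 10*x*(x*(5 - x) - (x - 5)^2)/3.
u(x) = -5/3·x^2·(5 − x)^2 vanishes at x = 0 and x = 5, so u ∈ H^1_0(0, 5). Differentiate via the product rule and integrate the resulting polynomials term by term.
  ∫_0^5 u² dx = ∫_0^5 (25*x^8/9 - 500*x^7/9 + 1250*x^6/3 - 12500*x^5/9 + 15625*x^4/9) dx. Term by term:
    ∫_0^5 25*x^8/9 dx = 48828125/81;  ∫_0^5 -500*x^7/9 dx = -48828125/18;  ∫_0^5 1250*x^6/3 dx = 97656250/21;
    ∫_0^5 -12500*x^5/9 dx = -97656250/27;  ∫_0^5 15625*x^4/9 dx = 9765625/9.
  Sum: 48828125/81 − 48828125/18 + 97656250/21 − 97656250/27 + 9765625/9 = 9765625/1134.
  ∫_0^5 (u')² dx = ∫_0^5 (400*x^6/9 - 2000*x^5/3 + 32500*x^4/9 - 25000*x^3/3 + 62500*x^2/9) dx. Term by term:
    ∫_0^5 400*x^6/9 dx = 31250000/63;  ∫_0^5 -2000*x^5/3 dx = -15625000/9;  ∫_0^5 32500*x^4/9 dx = 20312500/9;
    ∫_0^5 -25000*x^3/3 dx = -3906250/3;  ∫_0^5 62500*x^2/9 dx = 7812500/27.
  Sum: 31250000/63 − 15625000/9 + 20312500/9 − 3906250/3 + 7812500/27 = 781250/189.
∫_0^5 u² dx = 9765625/1134, so ||u||_L² = 3125*sqrt(14)/126.
∫_0^5 (u')² dx = 781250/189, so ||u'||_L² = 625*sqrt(42)/63.
Ratio ||u||_L² / ||u'||_L² = 5*sqrt(3)/6.
Sharp Poincaré constant on H^1_0(0, 5) is C_P = L/π = 5/π, achieved by sin(π/5·x).
A polynomial bump cannot attain the sharp Poincaré constant (only the first sine eigenfunction does), so the ratio is strictly less than C_P, consistent with ||u||_L² ≤ C_P ||u'||_L².


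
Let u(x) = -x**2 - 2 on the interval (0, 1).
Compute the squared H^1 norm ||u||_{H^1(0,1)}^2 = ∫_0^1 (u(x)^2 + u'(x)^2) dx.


||u||_{H^1}^2 = 103/15

The H^1 norm (squared) on an interval (0, L) is
  ||u||_{H^1}^2 = ∫_0^L u(x)^2 dx + ∫_0^L u'(x)^2 dx.
Compute u'(x) = -2*x.
Then u(x)^2 = x**4 + 4*x**2 + 4 and u'(x)^2 = 4*x**2.
Integrate each monomial from 0 to 1 using ∫_0^1 c·x^n dx = c·1^(n+1)/(n+1):
  ∫_0^1 u(x)^2 dx = ∫_0^1 (x^4 + 4*x^2 + 4) dx. Term by term:
    ∫_0^1 x^4 dx = 1/5;  ∫_0^1 4*x^2 dx = 4/3;  ∫_0^1 4 dx = 4.
  Sum: 1/5 + 4/3 + 4 = 83/15.
  ∫_0^1 u'(x)^2 dx = ∫_0^1 (4*x^2) dx. Term by term:
    ∫_0^1 4*x^2 dx = 4/3.
Adding: ||u||_{H^1}^2 = 83/15 + 4/3 = 103/15.


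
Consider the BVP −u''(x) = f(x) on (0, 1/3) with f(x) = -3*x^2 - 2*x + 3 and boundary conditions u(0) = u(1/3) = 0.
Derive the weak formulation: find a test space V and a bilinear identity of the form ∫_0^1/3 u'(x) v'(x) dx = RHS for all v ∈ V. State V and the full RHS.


V = H^1_0(0, 1/3) (so v(0) = v(1/3) = 0); weak form: ∫_0^1/3 u'v' dx = ∫_0^1/3 (-3*x^2 - 2*x + 3) v dx for all v ∈ V.

Multiply both sides by a test function v and integrate from 0 to 1/3:
  ∫_0^1/3 −u''(x) v(x) dx = ∫_0^1/3 f(x) v(x) dx.
Integrate the LHS by parts once:
  ∫_0^1/3 −u'' v dx = −[u'(x) v(x)]_0^1/3 + ∫_0^1/3 u'(x) v'(x) dx.
Thus ∫_0^1/3 u'(x) v'(x) dx = ∫_0^1/3 f(x) v(x) dx + [u'(x) v(x)]_0^1/3.
Choose V so that boundary terms are either known or forced to vanish.
u is Dirichlet: u(0) = u(1/3) = 0. Let V = H^1_0(0, 1/3); then v(0) = v(1/3) = 0, and [u' v]_0^1/3 = 0.
Weak formulation: find u (satisfying any essential BC) such that ∫_0^1/3 u'(x) v'(x) dx = ∫_0^1/3 f v dx for all v ∈ V.
Substituting f(x) = -3*x^2 - 2*x + 3, the right-hand side is ∫_0^1/3 (-3*x^2 - 2*x + 3) v dx.


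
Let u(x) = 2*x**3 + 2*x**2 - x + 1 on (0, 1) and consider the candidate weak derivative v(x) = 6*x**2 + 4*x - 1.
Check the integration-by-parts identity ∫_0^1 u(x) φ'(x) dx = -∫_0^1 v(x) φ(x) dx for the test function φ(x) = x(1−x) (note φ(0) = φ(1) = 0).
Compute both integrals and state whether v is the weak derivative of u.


LHS = -7/15, RHS = -7/15. Yes, v = u' weakly.

u(x) = 2*x**3 + 2*x**2 - x + 1, classical derivative u'(x) = 6*x**2 + 4*x - 1.
φ(x) = x(1−x), so φ'(x) = 1 - 2*x.
Note φ(0) = φ(1) = 0, so the boundary term u·φ vanishes.
LHS = ∫_0^1 u(x) φ'(x) dx = ∫_0^1 (-4*x^4 - 2*x^3 + 4*x^2 - 3*x + 1) dx. Term by term:
  ∫_0^1 -4*x^4 dx = -4/5;  ∫_0^1 -2*x^3 dx = -1/2;  ∫_0^1 4*x^2 dx = 4/3;
  ∫_0^1 -3*x dx = -3/2;  ∫_0^1 1 dx = 1.
Sum: -4/5 − 1/2 + 4/3 − 3/2 + 1 = -7/15.
So LHS = -7/15.
∫_0^1 v(x) φ(x) dx = ∫_0^1 (-6*x^4 + 2*x^3 + 5*x^2 - x) dx. Term by term:
  ∫_0^1 -6*x^4 dx = -6/5;  ∫_0^1 2*x^3 dx = 1/2;  ∫_0^1 5*x^2 dx = 5/3;
  ∫_0^1 -x dx = -1/2.
Sum: -6/5 + 1/2 + 5/3 − 1/2 = 7/15.
So RHS = -∫_0^1 v(x) φ(x) dx = -7/15.
LHS = RHS, so the identity holds for this test φ.
Moreover u is smooth here and v(x) = u'(x) = 6*x**2 + 4*x - 1 pointwise, so the identity holds for every test function. Hence v is the weak derivative of u.


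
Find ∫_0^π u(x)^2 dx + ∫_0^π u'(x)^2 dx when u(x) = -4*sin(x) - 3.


||u||_{H^1(0,π)}^2 = 48 + 25*π

u'(x) = -4*cos(x).
Expand u² and (u')² and integrate term by term on (0, π), using: for integers n ≥ 1, ∫_0^π sin²(nx) dx = ∫_0^π cos²(nx) dx = π/2; for n ≠ n', ∫_0^π sin(nx)sin(n'x) dx = ∫_0^π cos(nx)cos(n'x) dx = 0; and by product-to-sum, ∫_0^π sin(nx)cos(n'x) dx = ½∫_0^π [sin((n+n')x) + sin((n−n')x)] dx, which is 0 when n+n' is even and 2n/(n²−n'²) when n+n' is odd (it need not vanish on (0, π)). For the constant mode: ∫_0^π 1 dx = π, ∫_0^π cos(nx) dx = 0, ∫_0^π sin(nx) dx = (1−(−1)^n)/n.
  u² squared terms: (-3)²·∫1 dx = 9·π = 9*π;  (-4)²·∫sin(x)² dx = 16·π/2 = 8*π.
  u² cross terms: 2·(-3)·(-4)·∫1·sin(x) dx = 24·(2) = 48.
  So ∫_0^π u² dx = 9*π + 8*π + 48 = 48 + 17*π.
  (u')² squared terms: (-4)²·∫cos(x)² dx = 16·π/2 = 8*π.
  So ∫_0^π (u')² dx = 8*π.
||u||_{H^1}^2 = (48 + 17*π) + (8*π) = 48 + 25*π.


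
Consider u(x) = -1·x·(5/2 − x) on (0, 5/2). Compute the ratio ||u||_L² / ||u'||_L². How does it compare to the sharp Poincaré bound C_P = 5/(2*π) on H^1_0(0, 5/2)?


||u||_L² / ||u'||_L² = sqrt(10)/4 < C_P = 5/(2*π).

u(x) = -1·x·(5/2 − x), so u'(x) = 2*x - 5/2.
u(x) = -1·x·(5/2 − x) vanishes at x = 0 and x = 5/2, so u ∈ H^1_0(0, 5/2). Differentiate via the product rule and integrate the resulting polynomials term by term.
  ∫_0^5/2 u² dx = ∫_0^5/2 (x^4 - 5*x^3 + 25*x^2/4) dx. Term by term:
    ∫_0^5/2 x^4 dx = 625/32;  ∫_0^5/2 -5*x^3 dx = -3125/64;  ∫_0^5/2 25*x^2/4 dx = 3125/96.
  Sum: 625/32 − 3125/64 + 3125/96 = 625/192.
  ∫_0^5/2 (u')² dx = ∫_0^5/2 (4*x^2 - 10*x + 25/4) dx. Term by term:
    ∫_0^5/2 4*x^2 dx = 125/6;  ∫_0^5/2 -10*x dx = -125/4;  ∫_0^5/2 25/4 dx = 125/8.
  Sum: 125/6 − 125/4 + 125/8 = 125/24.
∫_0^5/2 u² dx = 625/192, so ||u||_L² = 25*sqrt(3)/24.
∫_0^5/2 (u')² dx = 125/24, so ||u'||_L² = 5*sqrt(30)/12.
Ratio ||u||_L² / ||u'||_L² = sqrt(10)/4.
Sharp Poincaré constant on H^1_0(0, 5/2) is C_P = L/π = 5/(2*π), achieved by sin(2*π/5·x).
A polynomial bump cannot attain the sharp Poincaré constant (only the first sine eigenfunction does), so the ratio is strictly less than C_P, consistent with ||u||_L² ≤ C_P ||u'||_L².


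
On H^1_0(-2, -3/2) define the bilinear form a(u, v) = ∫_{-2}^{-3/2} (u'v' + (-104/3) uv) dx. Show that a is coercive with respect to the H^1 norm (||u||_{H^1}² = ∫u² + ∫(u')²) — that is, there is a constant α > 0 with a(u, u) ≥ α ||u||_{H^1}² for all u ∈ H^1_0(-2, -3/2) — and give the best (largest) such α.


α = 4*(-26 + 3*π^2)/(3*(1 + 4*π^2))

Coercivity of a(·,·) on H^1_0(-2, -3/2) means a(u, u) ≥ α ||u||_{H^1}² for every u ∈ H^1_0.
The interval has length L = 1/2, and Poincaré/coercivity depend only on L. Here a(u, u) = ∫(u')² + (-104/3)·∫u².
Here c = -104/3 < 0 with |c| < (π/L)² = 4*π^2, so coercivity still holds. The condition a(u,u) ≥ α||u||_{H^1}² reads (1−α)∫(u')² ≥ (α−c)∫u². Any admissible α is ≤ 1 (rapidly oscillating u have ∫u²/∫(u')² → 0), and α = 1 would force 0 ≥ (1−c)∫u², impossible since c < 1; so 1−α > 0. By the sharp Poincaré inequality on H^1_0 of an interval of length L, ∫(u')² ≥ (π/L)²∫u² with equality for the first sine mode sin(π(x−x₀)/L) (x₀ the left endpoint), so the inequality holds for all u iff (1−α)(π/L)² ≥ α − c, i.e. α ≤ ((π/L)² + c)/((π/L)² + 1) = (1 + c(L/π)²)/(1 + (L/π)²). (Direct route, valid since c ≤ 0: Poincaré gives c∫u² ≥ c(L/π)²∫(u')², so a(u,u) ≥ (1 + c(L/π)²)∫(u')², while ||u||_{H^1}² ≤ (1 + (L/π)²)∫(u')²; dividing yields the same α.) With (π/L)² = 4*π^2 and c = -104/3, the largest admissible constant is α = ((π/L)² + c)/((π/L)² + 1).
Simplifying, α = 4*(-26 + 3*π^2)/(3*(1 + 4*π^2)).


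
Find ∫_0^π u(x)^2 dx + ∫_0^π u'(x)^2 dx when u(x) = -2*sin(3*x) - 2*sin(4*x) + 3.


||u||_{H^1(0,π)}^2 = -8 + 63*π

u'(x) = -6*cos(3*x) - 8*cos(4*x).
Expand u² and (u')² and integrate term by term on (0, π), using: for integers n ≥ 1, ∫_0^π sin²(nx) dx = ∫_0^π cos²(nx) dx = π/2; for n ≠ n', ∫_0^π sin(nx)sin(n'x) dx = ∫_0^π cos(nx)cos(n'x) dx = 0; and by product-to-sum, ∫_0^π sin(nx)cos(n'x) dx = ½∫_0^π [sin((n+n')x) + sin((n−n')x)] dx, which is 0 when n+n' is even and 2n/(n²−n'²) when n+n' is odd (it need not vanish on (0, π)). For the constant mode: ∫_0^π 1 dx = π, ∫_0^π cos(nx) dx = 0, ∫_0^π sin(nx) dx = (1−(−1)^n)/n.
  u² squared terms: (3)²·∫1 dx = 9·π = 9*π;  (-2)²·∫sin(3x)² dx = 4·π/2 = 2*π;  (-2)²·∫sin(4x)² dx = 4·π/2 = 2*π.
  u² cross terms: 2·(3)·(-2)·∫1·sin(3x) dx = -12·(2/3) = -8;  2·(3)·(-2)·∫1·sin(4x) dx = -12·(0) = 0;  2·(-2)·(-2)·∫sin(3x)·sin(4x) dx = 8·(0) = 0.
  So ∫_0^π u² dx = 9*π + 2*π + 2*π − 8 + 0 + 0 = -8 + 13*π.
  (u')² squared terms: (-8)²·∫cos(4x)² dx = 64·π/2 = 32*π;  (-6)²·∫cos(3x)² dx = 36·π/2 = 18*π.
  (u')² cross terms: 2·(-8)·(-6)·∫cos(4x)·cos(3x) dx = 96·(0) = 0.
  So ∫_0^π (u')² dx = 32*π + 18*π + 0 = 50*π.
||u||_{H^1}^2 = (-8 + 13*π) + (50*π) = -8 + 63*π.


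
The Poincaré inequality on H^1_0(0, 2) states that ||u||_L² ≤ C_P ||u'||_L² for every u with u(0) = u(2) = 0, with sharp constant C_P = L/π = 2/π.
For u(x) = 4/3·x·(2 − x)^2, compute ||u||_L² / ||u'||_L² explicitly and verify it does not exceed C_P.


||u||_L² / ||u'||_L² = sqrt(14)/7 < C_P = 2/π.

u(x) = 4/3·x·(2 − x)^2, so u'(x) = 4*x^2 - 32*x/3 + 16/3.
u(x) = 4/3·x·(2 − x)^2 vanishes at x = 0 and x = 2, so u ∈ H^1_0(0, 2). Differentiate via the product rule and integrate the resulting polynomials term by term.
  ∫_0^2 u² dx = ∫_0^2 (16*x^6/9 - 128*x^5/9 + 128*x^4/3 - 512*x^3/9 + 256*x^2/9) dx. Term by term:
    ∫_0^2 16*x^6/9 dx = 2048/63;  ∫_0^2 -128*x^5/9 dx = -4096/27;  ∫_0^2 128*x^4/3 dx = 4096/15;
    ∫_0^2 -512*x^3/9 dx = -2048/9;  ∫_0^2 256*x^2/9 dx = 2048/27.
  Sum: 2048/63 − 4096/27 + 4096/15 − 2048/9 + 2048/27 = 2048/945.
  ∫_0^2 (u')² dx = ∫_0^2 (16*x^4 - 256*x^3/3 + 1408*x^2/9 - 1024*x/9 + 256/9) dx. Term by term:
    ∫_0^2 16*x^4 dx = 512/5;  ∫_0^2 -256*x^3/3 dx = -1024/3;  ∫_0^2 1408*x^2/9 dx = 11264/27;
    ∫_0^2 -1024*x/9 dx = -2048/9;  ∫_0^2 256/9 dx = 512/9.
  Sum: 512/5 − 1024/3 + 11264/27 − 2048/9 + 512/9 = 1024/135.
∫_0^2 u² dx = 2048/945, so ||u||_L² = 32*sqrt(210)/315.
∫_0^2 (u')² dx = 1024/135, so ||u'||_L² = 32*sqrt(15)/45.
Ratio ||u||_L² / ||u'||_L² = sqrt(14)/7.
Sharp Poincaré constant on H^1_0(0, 2) is C_P = L/π = 2/π, achieved by sin(π/2·x).
A polynomial bump cannot attain the sharp Poincaré constant (only the first sine eigenfunction does), so the ratio is strictly less than C_P, consistent with ||u||_L² ≤ C_P ||u'||_L².


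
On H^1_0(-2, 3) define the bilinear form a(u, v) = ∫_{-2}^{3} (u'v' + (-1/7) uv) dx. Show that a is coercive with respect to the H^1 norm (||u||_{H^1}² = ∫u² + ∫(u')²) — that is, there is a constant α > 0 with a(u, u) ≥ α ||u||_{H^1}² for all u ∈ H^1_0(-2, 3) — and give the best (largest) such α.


α = (-25/7 + π^2)/(π^2 + 25)

Coercivity of a(·,·) on H^1_0(-2, 3) means a(u, u) ≥ α ||u||_{H^1}² for every u ∈ H^1_0.
The interval has length L = 5, and Poincaré/coercivity depend only on L. Here a(u, u) = ∫(u')² + (-1/7)·∫u².
Here c = -1/7 < 0 with |c| < (π/L)² = π^2/25, so coercivity still holds. The condition a(u,u) ≥ α||u||_{H^1}² reads (1−α)∫(u')² ≥ (α−c)∫u². Any admissible α is ≤ 1 (rapidly oscillating u have ∫u²/∫(u')² → 0), and α = 1 would force 0 ≥ (1−c)∫u², impossible since c < 1; so 1−α > 0. By the sharp Poincaré inequality on H^1_0 of an interval of length L, ∫(u')² ≥ (π/L)²∫u² with equality for the first sine mode sin(π(x−x₀)/L) (x₀ the left endpoint), so the inequality holds for all u iff (1−α)(π/L)² ≥ α − c, i.e. α ≤ ((π/L)² + c)/((π/L)² + 1) = (1 + c(L/π)²)/(1 + (L/π)²). (Direct route, valid since c ≤ 0: Poincaré gives c∫u² ≥ c(L/π)²∫(u')², so a(u,u) ≥ (1 + c(L/π)²)∫(u')², while ||u||_{H^1}² ≤ (1 + (L/π)²)∫(u')²; dividing yields the same α.) With (π/L)² = π^2/25 and c = -1/7, the largest admissible constant is α = ((π/L)² + c)/((π/L)² + 1).
Simplifying, α = (-25/7 + π^2)/(π^2 + 25).


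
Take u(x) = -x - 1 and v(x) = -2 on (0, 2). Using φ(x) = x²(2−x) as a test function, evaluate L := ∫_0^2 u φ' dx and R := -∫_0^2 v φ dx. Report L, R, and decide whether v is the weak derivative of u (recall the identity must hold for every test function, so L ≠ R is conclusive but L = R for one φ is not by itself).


LHS = 4/3, RHS = 8/3. No, v is not the weak derivative of u.

u(x) = -x - 1, classical derivative u'(x) = -1.
φ(x) = x²(2−x), so φ'(x) = x*(4 - 3*x).
Note φ(0) = φ(2) = 0, so the boundary term u·φ vanishes.
LHS = ∫_0^2 u(x) φ'(x) dx = ∫_0^2 (3*x^3 - x^2 - 4*x) dx. Term by term:
  ∫_0^2 3*x^3 dx = 12;  ∫_0^2 -x^2 dx = -8/3;  ∫_0^2 -4*x dx = -8.
Sum: 12 − 8/3 − 8 = 4/3.
So LHS = 4/3.
∫_0^2 v(x) φ(x) dx = ∫_0^2 (2*x^3 - 4*x^2) dx. Term by term:
  ∫_0^2 2*x^3 dx = 8;  ∫_0^2 -4*x^2 dx = -32/3.
Sum: 8 − 32/3 = -8/3.
So RHS = -∫_0^2 v(x) φ(x) dx = 8/3.
LHS − RHS = -4/3 ≠ 0, so the identity fails.
(For a valid weak derivative the identity must hold for EVERY test function, in particular this one. The failure shows v is NOT the weak derivative of u.)
Correct weak derivative would be u'(x) = -1.


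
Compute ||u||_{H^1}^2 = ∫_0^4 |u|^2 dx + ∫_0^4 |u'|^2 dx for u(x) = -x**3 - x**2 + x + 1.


||u||_{H^1}^2 = 607352/105

The H^1 norm (squared) on an interval (0, L) is
  ||u||_{H^1}^2 = ∫_0^L u(x)^2 dx + ∫_0^L u'(x)^2 dx.
Compute u'(x) = -3*x**2 - 2*x + 1.
Then u(x)^2 = x**6 + 2*x**5 - x**4 - 4*x**3 - x**2 + 2*x + 1 and u'(x)^2 = 9*x**4 + 12*x**3 - 2*x**2 - 4*x + 1.
Integrate each monomial from 0 to 4 using ∫_0^4 c·x^n dx = c·4^(n+1)/(n+1):
  ∫_0^4 u(x)^2 dx = ∫_0^4 (x^6 + 2*x^5 - x^4 - 4*x^3 - x^2 + 2*x + 1) dx. Term by term:
    ∫_0^4 x^6 dx = 16384/7;  ∫_0^4 2*x^5 dx = 4096/3;  ∫_0^4 -x^4 dx = -1024/5;
    ∫_0^4 -4*x^3 dx = -256;  ∫_0^4 -x^2 dx = -64/3;  ∫_0^4 2*x dx = 16;
    ∫_0^4 1 dx = 4.
  Sum: 16384/7 + 4096/3 − 1024/5 − 256 − 64/3 + 16 + 4 = 113532/35.
  ∫_0^4 u'(x)^2 dx = ∫_0^4 (9*x^4 + 12*x^3 - 2*x^2 - 4*x + 1) dx. Term by term:
    ∫_0^4 9*x^4 dx = 9216/5;  ∫_0^4 12*x^3 dx = 768;  ∫_0^4 -2*x^2 dx = -128/3;
    ∫_0^4 -4*x dx = -32;  ∫_0^4 1 dx = 4.
  Sum: 9216/5 + 768 − 128/3 − 32 + 4 = 38108/15.
Adding: ||u||_{H^1}^2 = 113532/35 + 38108/15 = 607352/105.


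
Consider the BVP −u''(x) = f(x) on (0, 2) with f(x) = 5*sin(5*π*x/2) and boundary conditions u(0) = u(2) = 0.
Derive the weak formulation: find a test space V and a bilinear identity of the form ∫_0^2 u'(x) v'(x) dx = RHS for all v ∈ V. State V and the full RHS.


V = H^1_0(0, 2) (so v(0) = v(2) = 0); weak form: ∫_0^2 u'v' dx = ∫_0^2 (5*sin(5*π*x/2)) v dx for all v ∈ V.

Multiply both sides by a test function v and integrate from 0 to 2:
  ∫_0^2 −u''(x) v(x) dx = ∫_0^2 f(x) v(x) dx.
Integrate the LHS by parts once:
  ∫_0^2 −u'' v dx = −[u'(x) v(x)]_0^2 + ∫_0^2 u'(x) v'(x) dx.
Thus ∫_0^2 u'(x) v'(x) dx = ∫_0^2 f(x) v(x) dx + [u'(x) v(x)]_0^2.
Choose V so that boundary terms are either known or forced to vanish.
u is Dirichlet: u(0) = u(2) = 0. Let V = H^1_0(0, 2); then v(0) = v(2) = 0, and [u' v]_0^2 = 0.
Weak formulation: find u (satisfying any essential BC) such that ∫_0^2 u'(x) v'(x) dx = ∫_0^2 f v dx for all v ∈ V.
Substituting f(x) = 5*sin(5*π*x/2), the right-hand side is ∫_0^2 (5*sin(5*π*x/2)) v dx.


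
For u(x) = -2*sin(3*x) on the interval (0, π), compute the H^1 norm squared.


||u||_{H^1(0,π)}^2 = 20*π

u'(x) = -6*cos(3*x).
Expand u² and (u')² and integrate term by term on (0, π), using: for integers n ≥ 1, ∫_0^π sin²(nx) dx = ∫_0^π cos²(nx) dx = π/2; for n ≠ n', ∫_0^π sin(nx)sin(n'x) dx = ∫_0^π cos(nx)cos(n'x) dx = 0; and by product-to-sum, ∫_0^π sin(nx)cos(n'x) dx = ½∫_0^π [sin((n+n')x) + sin((n−n')x)] dx, which is 0 when n+n' is even and 2n/(n²−n'²) when n+n' is odd (it need not vanish on (0, π)).
  u² squared terms: (-2)²·∫sin(3x)² dx = 4·π/2 = 2*π.
  So ∫_0^π u² dx = 2*π.
  (u')² squared terms: (-6)²·∫cos(3x)² dx = 36·π/2 = 18*π.
  So ∫_0^π (u')² dx = 18*π.
||u||_{H^1}^2 = (2*π) + (18*π) = 20*π.


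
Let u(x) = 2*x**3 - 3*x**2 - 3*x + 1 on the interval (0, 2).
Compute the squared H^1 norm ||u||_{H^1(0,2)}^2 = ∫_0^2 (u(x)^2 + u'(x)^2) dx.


||u||_{H^1}^2 = 1552/35

The H^1 norm (squared) on an interval (0, L) is
  ||u||_{H^1}^2 = ∫_0^L u(x)^2 dx + ∫_0^L u'(x)^2 dx.
Compute u'(x) = 6*x**2 - 6*x - 3.
Then u(x)^2 = 4*x**6 - 12*x**5 - 3*x**4 + 22*x**3 + 3*x**2 - 6*x + 1 and u'(x)^2 = 36*x**4 - 72*x**3 + 36*x + 9.
Integrate each monomial from 0 to 2 using ∫_0^2 c·x^n dx = c·2^(n+1)/(n+1):
  ∫_0^2 u(x)^2 dx = ∫_0^2 (4*x^6 - 12*x^5 - 3*x^4 + 22*x^3 + 3*x^2 - 6*x + 1) dx. Term by term:
    ∫_0^2 4*x^6 dx = 512/7;  ∫_0^2 -12*x^5 dx = -128;  ∫_0^2 -3*x^4 dx = -96/5;
    ∫_0^2 22*x^3 dx = 88;  ∫_0^2 3*x^2 dx = 8;  ∫_0^2 -6*x dx = -12;
    ∫_0^2 1 dx = 2.
  Sum: 512/7 − 128 − 96/5 + 88 + 8 − 12 + 2 = 418/35.
  ∫_0^2 u'(x)^2 dx = ∫_0^2 (36*x^4 - 72*x^3 + 36*x + 9) dx. Term by term:
    ∫_0^2 36*x^4 dx = 1152/5;  ∫_0^2 -72*x^3 dx = -288;  ∫_0^2 36*x dx = 72;
    ∫_0^2 9 dx = 18.
  Sum: 1152/5 − 288 + 72 + 18 = 162/5.
Adding: ||u||_{H^1}^2 = 418/35 + 162/5 = 1552/35.


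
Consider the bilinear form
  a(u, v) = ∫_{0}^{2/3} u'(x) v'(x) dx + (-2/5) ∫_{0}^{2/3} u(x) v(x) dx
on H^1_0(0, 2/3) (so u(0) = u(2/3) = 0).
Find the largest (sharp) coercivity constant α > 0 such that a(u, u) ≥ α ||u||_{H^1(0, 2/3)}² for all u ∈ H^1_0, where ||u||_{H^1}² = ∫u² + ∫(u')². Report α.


α = (-8 + 45*π^2)/(5*(4 + 9*π^2))

Coercivity of a(·,·) on H^1_0(0, 2/3) means a(u, u) ≥ α ||u||_{H^1}² for every u ∈ H^1_0.
The interval has length L = 2/3, and Poincaré/coercivity depend only on L. Here a(u, u) = ∫(u')² + (-2/5)·∫u².
Here c = -2/5 < 0 with |c| < (π/L)² = 9*π^2/4, so coercivity still holds. The condition a(u,u) ≥ α||u||_{H^1}² reads (1−α)∫(u')² ≥ (α−c)∫u². Any admissible α is ≤ 1 (rapidly oscillating u have ∫u²/∫(u')² → 0), and α = 1 would force 0 ≥ (1−c)∫u², impossible since c < 1; so 1−α > 0. By the sharp Poincaré inequality on H^1_0 of an interval of length L, ∫(u')² ≥ (π/L)²∫u² with equality for the first sine mode sin(π(x−x₀)/L) (x₀ the left endpoint), so the inequality holds for all u iff (1−α)(π/L)² ≥ α − c, i.e. α ≤ ((π/L)² + c)/((π/L)² + 1) = (1 + c(L/π)²)/(1 + (L/π)²). (Direct route, valid since c ≤ 0: Poincaré gives c∫u² ≥ c(L/π)²∫(u')², so a(u,u) ≥ (1 + c(L/π)²)∫(u')², while ||u||_{H^1}² ≤ (1 + (L/π)²)∫(u')²; dividing yields the same α.) With (π/L)² = 9*π^2/4 and c = -2/5, the largest admissible constant is α = ((π/L)² + c)/((π/L)² + 1).
Simplifying, α = (-8 + 45*π^2)/(5*(4 + 9*π^2)).


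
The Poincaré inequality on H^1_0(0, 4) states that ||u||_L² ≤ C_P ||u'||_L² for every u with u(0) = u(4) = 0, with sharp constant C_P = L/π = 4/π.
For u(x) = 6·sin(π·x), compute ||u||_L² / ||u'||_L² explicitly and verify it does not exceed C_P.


||u||_L² / ||u'||_L² = 1/π < C_P = 4/π.

u(x) = 6·sin(π·x), so u'(x) = 6*π*cos(π*x).
Writing u(x) = A·sin(kπx/L) with A = 6 and k = 4, use ∫_0^L sin²(kπx/L) dx = L/2 and ∫_0^L cos²(kπx/L) dx = L/2.
u² = 36·sin²(π·x) and (u')² = 36*π^2·cos²(π·x), and each of sin², cos² integrates to L/2 = 2 over (0, 4).
∫_0^4 u² dx = 72, so ||u||_L² = 6*sqrt(2).
∫_0^4 (u')² dx = 72*π^2, so ||u'||_L² = 6*sqrt(2)*π.
Ratio ||u||_L² / ||u'||_L² = 1/π.
Sharp Poincaré constant on H^1_0(0, 4) is C_P = L/π = 4/π, achieved by sin(π/4·x).
This is the k = 4 harmonic; the ratio L/(kπ) is strictly less than C_P = L/π, consistent with the sharp inequality ||u||_L² ≤ C_P ||u'||_L².


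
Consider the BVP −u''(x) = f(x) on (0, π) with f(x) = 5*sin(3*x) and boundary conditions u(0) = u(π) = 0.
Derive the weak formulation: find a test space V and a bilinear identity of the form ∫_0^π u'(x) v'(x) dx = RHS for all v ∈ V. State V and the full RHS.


V = H^1_0(0, π) (so v(0) = v(π) = 0); weak form: ∫_0^π u'v' dx = ∫_0^π (5*sin(3*x)) v dx for all v ∈ V.

Multiply both sides by a test function v and integrate from 0 to π:
  ∫_0^π −u''(x) v(x) dx = ∫_0^π f(x) v(x) dx.
Integrate the LHS by parts once:
  ∫_0^π −u'' v dx = −[u'(x) v(x)]_0^π + ∫_0^π u'(x) v'(x) dx.
Thus ∫_0^π u'(x) v'(x) dx = ∫_0^π f(x) v(x) dx + [u'(x) v(x)]_0^π.
Choose V so that boundary terms are either known or forced to vanish.
u is Dirichlet: u(0) = u(π) = 0. Let V = H^1_0(0, π); then v(0) = v(π) = 0, and [u' v]_0^π = 0.
Weak formulation: find u (satisfying any essential BC) such that ∫_0^π u'(x) v'(x) dx = ∫_0^π f v dx for all v ∈ V.
Substituting f(x) = 5*sin(3*x), the right-hand side is ∫_0^π (5*sin(3*x)) v dx.


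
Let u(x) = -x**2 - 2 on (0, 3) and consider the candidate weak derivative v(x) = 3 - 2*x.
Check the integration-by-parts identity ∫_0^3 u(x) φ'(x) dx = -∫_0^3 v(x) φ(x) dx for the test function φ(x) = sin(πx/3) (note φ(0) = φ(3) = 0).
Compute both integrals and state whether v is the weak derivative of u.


LHS = 18/π, RHS = 0. No, v is not the weak derivative of u.

u(x) = -x**2 - 2, classical derivative u'(x) = -2*x.
φ(x) = sin(πx/3), so φ'(x) = π*cos(π*x/3)/3.
Note φ(0) = φ(3) = 0, so the boundary term u·φ vanishes.
LHS = ∫_0^3 u(x) φ'(x) dx = ∫_0^3 (-π*x^2*cos(π*x/3)/3 - 2*π*cos(π*x/3)/3) dx. Term by term:
  ∫_0^3 -2*π*cos(π*x/3)/3 dx = 0;  ∫_0^3 -π*x^2*cos(π*x/3)/3 dx = 18/π.
Sum: 0 + 18/π = 18/π.
So LHS = 18/π.
∫_0^3 v(x) φ(x) dx = ∫_0^3 (-2*x*sin(π*x/3) + 3*sin(π*x/3)) dx. Term by term:
  ∫_0^3 3*sin(π*x/3) dx = 18/π;  ∫_0^3 -2*x*sin(π*x/3) dx = -18/π.
Sum: 18/π − 18/π = 0.
So RHS = -∫_0^3 v(x) φ(x) dx = 0.
LHS − RHS = 18/π ≠ 0, so the identity fails.
(For a valid weak derivative the identity must hold for EVERY test function, in particular this one. The failure shows v is NOT the weak derivative of u.)
Correct weak derivative would be u'(x) = -2*x.


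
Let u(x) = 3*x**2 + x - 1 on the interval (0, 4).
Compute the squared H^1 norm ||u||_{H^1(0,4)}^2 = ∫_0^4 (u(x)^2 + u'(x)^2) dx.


||u||_{H^1}^2 = 44648/15

The H^1 norm (squared) on an interval (0, L) is
  ||u||_{H^1}^2 = ∫_0^L u(x)^2 dx + ∫_0^L u'(x)^2 dx.
Compute u'(x) = 6*x + 1.
Then u(x)^2 = 9*x**4 + 6*x**3 - 5*x**2 - 2*x + 1 and u'(x)^2 = 36*x**2 + 12*x + 1.
Integrate each monomial from 0 to 4 using ∫_0^4 c·x^n dx = c·4^(n+1)/(n+1):
  ∫_0^4 u(x)^2 dx = ∫_0^4 (9*x^4 + 6*x^3 - 5*x^2 - 2*x + 1) dx. Term by term:
    ∫_0^4 9*x^4 dx = 9216/5;  ∫_0^4 6*x^3 dx = 384;  ∫_0^4 -5*x^2 dx = -320/3;
    ∫_0^4 -2*x dx = -16;  ∫_0^4 1 dx = 4.
  Sum: 9216/5 + 384 − 320/3 − 16 + 4 = 31628/15.
  ∫_0^4 u'(x)^2 dx = ∫_0^4 (36*x^2 + 12*x + 1) dx. Term by term:
    ∫_0^4 36*x^2 dx = 768;  ∫_0^4 12*x dx = 96;  ∫_0^4 1 dx = 4.
  Sum: 768 + 96 + 4 = 868.
Adding: ||u||_{H^1}^2 = 31628/15 + 868 = 44648/15.


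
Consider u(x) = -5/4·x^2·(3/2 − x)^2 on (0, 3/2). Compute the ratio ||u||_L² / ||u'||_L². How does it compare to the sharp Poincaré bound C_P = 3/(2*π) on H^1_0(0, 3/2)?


||u||_L² / ||u'||_L² = sqrt(3)/4 < C_P = 3/(2*π).

u(x) = -5/4·x^2·(3/2 − x)^2, so u'(x) = 5*x*(-8*x^2 + 18*x - 9)/8.
u(x) = -5/4·x^2·(3/2 − x)^2 vanishes at x = 0 and x = 3/2, so u ∈ H^1_0(0, 3/2). Differentiate via the product rule and integrate the resulting polynomials term by term.
  ∫_0^3/2 u² dx = ∫_0^3/2 (25*x^8/16 - 75*x^7/8 + 675*x^6/32 - 675*x^5/32 + 2025*x^4/256) dx. Term by term:
    ∫_0^3/2 25*x^8/16 dx = 54675/8192;  ∫_0^3/2 -75*x^7/8 dx = -492075/16384;  ∫_0^3/2 675*x^6/32 dx = 1476225/28672;
    ∫_0^3/2 -675*x^5/32 dx = -164025/4096;  ∫_0^3/2 2025*x^4/256 dx = 98415/8192.
  Sum: 54675/8192 − 492075/16384 + 1476225/28672 − 164025/4096 + 98415/8192 = 10935/114688.
  ∫_0^3/2 (u')² dx = ∫_0^3/2 (25*x^6 - 225*x^5/2 + 2925*x^4/16 - 2025*x^3/16 + 2025*x^2/64) dx. Term by term:
    ∫_0^3/2 25*x^6 dx = 54675/896;  ∫_0^3/2 -225*x^5/2 dx = -54675/256;  ∫_0^3/2 2925*x^4/16 dx = 142155/512;
    ∫_0^3/2 -2025*x^3/16 dx = -164025/1024;  ∫_0^3/2 2025*x^2/64 dx = 18225/512.
  Sum: 54675/896 − 54675/256 + 142155/512 − 164025/1024 + 18225/512 = 3645/7168.
∫_0^3/2 u² dx = 10935/114688, so ||u||_L² = 27*sqrt(105)/896.
∫_0^3/2 (u')² dx = 3645/7168, so ||u'||_L² = 27*sqrt(35)/224.
Ratio ||u||_L² / ||u'||_L² = sqrt(3)/4.
Sharp Poincaré constant on H^1_0(0, 3/2) is C_P = L/π = 3/(2*π), achieved by sin(2*π/3·x).
A polynomial bump cannot attain the sharp Poincaré constant (only the first sine eigenfunction does), so the ratio is strictly less than C_P, consistent with ||u||_L² ≤ C_P ||u'||_L².


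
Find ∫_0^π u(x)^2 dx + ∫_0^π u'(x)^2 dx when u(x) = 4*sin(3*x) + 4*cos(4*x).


||u||_{H^1(0,π)}^2 = -3264/7 + 216*π

u'(x) = -16*sin(4*x) + 12*cos(3*x).
Expand u² and (u')² and integrate term by term on (0, π), using: for integers n ≥ 1, ∫_0^π sin²(nx) dx = ∫_0^π cos²(nx) dx = π/2; for n ≠ n', ∫_0^π sin(nx)sin(n'x) dx = ∫_0^π cos(nx)cos(n'x) dx = 0; and by product-to-sum, ∫_0^π sin(nx)cos(n'x) dx = ½∫_0^π [sin((n+n')x) + sin((n−n')x)] dx, which is 0 when n+n' is even and 2n/(n²−n'²) when n+n' is odd (it need not vanish on (0, π)).
  u² squared terms: (4)²·∫cos(4x)² dx = 16·π/2 = 8*π;  (4)²·∫sin(3x)² dx = 16·π/2 = 8*π.
  u² cross terms: 2·(4)·(4)·∫cos(4x)·sin(3x) dx = 32·(-6/7) = -192/7.
  So ∫_0^π u² dx = 8*π + 8*π − 192/7 = -192/7 + 16*π.
  (u')² squared terms: (-16)²·∫sin(4x)² dx = 256·π/2 = 128*π;  (12)²·∫cos(3x)² dx = 144·π/2 = 72*π.
  (u')² cross terms: 2·(-16)·(12)·∫sin(4x)·cos(3x) dx = -384·(8/7) = -3072/7.
  So ∫_0^π (u')² dx = 128*π + 72*π − 3072/7 = -3072/7 + 200*π.
||u||_{H^1}^2 = (-192/7 + 16*π) + (-3072/7 + 200*π) = -3264/7 + 216*π.


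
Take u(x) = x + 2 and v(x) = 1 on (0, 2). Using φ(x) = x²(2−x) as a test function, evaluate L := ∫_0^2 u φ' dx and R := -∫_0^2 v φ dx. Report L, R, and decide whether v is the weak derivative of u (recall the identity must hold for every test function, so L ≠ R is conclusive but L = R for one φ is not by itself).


LHS = -4/3, RHS = -4/3. Yes, v = u' weakly.

u(x) = x + 2, classical derivative u'(x) = 1.
φ(x) = x²(2−x), so φ'(x) = x*(4 - 3*x).
Note φ(0) = φ(2) = 0, so the boundary term u·φ vanishes.
LHS = ∫_0^2 u(x) φ'(x) dx = ∫_0^2 (-3*x^3 - 2*x^2 + 8*x) dx. Term by term:
  ∫_0^2 -3*x^3 dx = -12;  ∫_0^2 -2*x^2 dx = -16/3;  ∫_0^2 8*x dx = 16.
Sum: -12 − 16/3 + 16 = -4/3.
So LHS = -4/3.
∫_0^2 v(x) φ(x) dx = ∫_0^2 (-x^3 + 2*x^2) dx. Term by term:
  ∫_0^2 -x^3 dx = -4;  ∫_0^2 2*x^2 dx = 16/3.
Sum: -4 + 16/3 = 4/3.
So RHS = -∫_0^2 v(x) φ(x) dx = -4/3.
LHS = RHS, so the identity holds for this test φ.
Moreover u is smooth here and v(x) = u'(x) = 1 pointwise, so the identity holds for every test function. Hence v is the weak derivative of u.


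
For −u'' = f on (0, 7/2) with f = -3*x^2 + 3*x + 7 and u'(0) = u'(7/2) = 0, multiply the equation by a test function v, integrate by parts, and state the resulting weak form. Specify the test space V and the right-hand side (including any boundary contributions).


V = H^1(0, 7/2) (no boundary constraint on v; u is determined up to an additive constant); weak form: ∫_0^7/2 u'v' dx = ∫_0^7/2 (-3*x^2 + 3*x + 7) v dx for all v ∈ V.

Multiply both sides by a test function v and integrate from 0 to 7/2:
  ∫_0^7/2 −u''(x) v(x) dx = ∫_0^7/2 f(x) v(x) dx.
Integrate the LHS by parts once:
  ∫_0^7/2 −u'' v dx = −[u'(x) v(x)]_0^7/2 + ∫_0^7/2 u'(x) v'(x) dx.
Thus ∫_0^7/2 u'(x) v'(x) dx = ∫_0^7/2 f(x) v(x) dx + [u'(x) v(x)]_0^7/2.
Choose V so that boundary terms are either known or forced to vanish.
u has homogeneous Neumann: u'(0) = u'(7/2) = 0. So [u' v]_0^7/2 = 0·v(7/2) − 0·v(0) = 0 for any v; take V = H^1(0, 7/2).
Weak formulation: find u (satisfying any essential BC) such that ∫_0^7/2 u'(x) v'(x) dx = ∫_0^7/2 f v dx for all v ∈ V (homogeneous Neumann, so boundary terms vanish).
Substituting f(x) = -3*x^2 + 3*x + 7, the right-hand side is ∫_0^7/2 (-3*x^2 + 3*x + 7) v dx.
Compatibility check (pure Neumann): taking v ≡ 1 ∈ V gives 0 = ∫_0^7/2 f dx + (0) − (0), i.e. ∫_0^7/2 f dx must equal u'(0) − u'(7/2) = 0. Indeed ∫_0^7/2 (-3*x^2 + 3*x + 7) dx = 0, so the data are compatible. The solution is then unique only up to an additive constant (fix it e.g. by requiring ∫_0^7/2 u dx = 0).


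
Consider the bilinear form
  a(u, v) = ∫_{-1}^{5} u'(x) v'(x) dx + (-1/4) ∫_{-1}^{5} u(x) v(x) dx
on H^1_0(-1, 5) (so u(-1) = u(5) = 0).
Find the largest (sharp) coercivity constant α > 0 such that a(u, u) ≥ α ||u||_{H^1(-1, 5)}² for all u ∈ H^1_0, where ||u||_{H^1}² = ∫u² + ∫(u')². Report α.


α = (-9 + π^2)/(π^2 + 36)

Coercivity of a(·,·) on H^1_0(-1, 5) means a(u, u) ≥ α ||u||_{H^1}² for every u ∈ H^1_0.
The interval has length L = 6, and Poincaré/coercivity depend only on L. Here a(u, u) = ∫(u')² + (-1/4)·∫u².
Here c = -1/4 < 0 with |c| < (π/L)² = π^2/36, so coercivity still holds. The condition a(u,u) ≥ α||u||_{H^1}² reads (1−α)∫(u')² ≥ (α−c)∫u². Any admissible α is ≤ 1 (rapidly oscillating u have ∫u²/∫(u')² → 0), and α = 1 would force 0 ≥ (1−c)∫u², impossible since c < 1; so 1−α > 0. By the sharp Poincaré inequality on H^1_0 of an interval of length L, ∫(u')² ≥ (π/L)²∫u² with equality for the first sine mode sin(π(x−x₀)/L) (x₀ the left endpoint), so the inequality holds for all u iff (1−α)(π/L)² ≥ α − c, i.e. α ≤ ((π/L)² + c)/((π/L)² + 1) = (1 + c(L/π)²)/(1 + (L/π)²). (Direct route, valid since c ≤ 0: Poincaré gives c∫u² ≥ c(L/π)²∫(u')², so a(u,u) ≥ (1 + c(L/π)²)∫(u')², while ||u||_{H^1}² ≤ (1 + (L/π)²)∫(u')²; dividing yields the same α.) With (π/L)² = π^2/36 and c = -1/4, the largest admissible constant is α = ((π/L)² + c)/((π/L)² + 1).
Simplifying, α = (-9 + π^2)/(π^2 + 36).


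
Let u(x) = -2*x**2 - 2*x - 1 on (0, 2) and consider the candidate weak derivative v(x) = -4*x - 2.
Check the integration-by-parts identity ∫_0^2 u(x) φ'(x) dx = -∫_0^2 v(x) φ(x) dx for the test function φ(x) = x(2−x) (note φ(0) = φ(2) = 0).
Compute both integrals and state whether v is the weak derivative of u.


LHS = 8, RHS = 8. Yes, v = u' weakly.

u(x) = -2*x**2 - 2*x - 1, classical derivative u'(x) = -4*x - 2.
φ(x) = x(2−x), so φ'(x) = 2 - 2*x.
Note φ(0) = φ(2) = 0, so the boundary term u·φ vanishes.
LHS = ∫_0^2 u(x) φ'(x) dx = ∫_0^2 (4*x^3 - 2*x - 2) dx. Term by term:
  ∫_0^2 4*x^3 dx = 16;  ∫_0^2 -2*x dx = -4;  ∫_0^2 -2 dx = -4.
Sum: 16 − 4 − 4 = 8.
So LHS = 8.
∫_0^2 v(x) φ(x) dx = ∫_0^2 (4*x^3 - 6*x^2 - 4*x) dx. Term by term:
  ∫_0^2 4*x^3 dx = 16;  ∫_0^2 -6*x^2 dx = -16;  ∫_0^2 -4*x dx = -8.
Sum: 16 − 16 − 8 = -8.
So RHS = -∫_0^2 v(x) φ(x) dx = 8.
LHS = RHS, so the identity holds for this test φ.
Moreover u is smooth here and v(x) = u'(x) = -4*x - 2 pointwise, so the identity holds for every test function. Hence v is the weak derivative of u.


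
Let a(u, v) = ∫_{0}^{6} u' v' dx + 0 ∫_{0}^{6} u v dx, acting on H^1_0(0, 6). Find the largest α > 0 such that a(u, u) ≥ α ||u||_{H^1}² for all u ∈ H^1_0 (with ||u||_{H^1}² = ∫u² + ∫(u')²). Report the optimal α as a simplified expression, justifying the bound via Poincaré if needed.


α = π^2/(π^2 + 36)

Coercivity of a(·,·) on H^1_0(0, 6) means a(u, u) ≥ α ||u||_{H^1}² for every u ∈ H^1_0.
The interval has length L = 6, and Poincaré/coercivity depend only on L. Here a(u, u) = ∫(u')² + (0)·∫u².
Here c = 0, so a(u,u) = ∫(u')² alone. The condition a(u,u) ≥ α||u||_{H^1}² reads (1−α)∫(u')² ≥ (α−c)∫u². Any admissible α is ≤ 1 (rapidly oscillating u have ∫u²/∫(u')² → 0), and α = 1 would force 0 ≥ (1−c)∫u², impossible since c < 1; so 1−α > 0. By the sharp Poincaré inequality on H^1_0 of an interval of length L, ∫(u')² ≥ (π/L)²∫u² with equality for the first sine mode sin(π(x−x₀)/L) (x₀ the left endpoint), so the inequality holds for all u iff (1−α)(π/L)² ≥ α − c, i.e. α ≤ ((π/L)² + c)/((π/L)² + 1) = (1 + c(L/π)²)/(1 + (L/π)²). (Direct route, valid since c ≤ 0: Poincaré gives c∫u² ≥ c(L/π)²∫(u')², so a(u,u) ≥ (1 + c(L/π)²)∫(u')², while ||u||_{H^1}² ≤ (1 + (L/π)²)∫(u')²; dividing yields the same α.) With (π/L)² = π^2/36 and c = 0, the largest admissible constant is α = ((π/L)² + c)/((π/L)² + 1).
Simplifying, α = π^2/(π^2 + 36).


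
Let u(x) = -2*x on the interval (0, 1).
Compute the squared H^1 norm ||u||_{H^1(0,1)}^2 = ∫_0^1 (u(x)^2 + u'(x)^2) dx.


||u||_{H^1}^2 = 16/3

The H^1 norm (squared) on an interval (0, L) is
  ||u||_{H^1}^2 = ∫_0^L u(x)^2 dx + ∫_0^L u'(x)^2 dx.
Compute u'(x) = -2.
Then u(x)^2 = 4*x**2 and u'(x)^2 = 4.
Integrate each monomial from 0 to 1 using ∫_0^1 c·x^n dx = c·1^(n+1)/(n+1):
  ∫_0^1 u(x)^2 dx = ∫_0^1 (4*x^2) dx. Term by term:
    ∫_0^1 4*x^2 dx = 4/3.
  ∫_0^1 u'(x)^2 dx = ∫_0^1 (4) dx. Term by term:
    ∫_0^1 4 dx = 4.
Adding: ||u||_{H^1}^2 = 4/3 + 4 = 16/3.


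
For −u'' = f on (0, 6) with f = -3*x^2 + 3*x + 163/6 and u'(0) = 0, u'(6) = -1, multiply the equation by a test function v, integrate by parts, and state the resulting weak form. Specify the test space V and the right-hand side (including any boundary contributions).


V = H^1(0, 6) (v unrestricted at boundary; u is determined up to an additive constant); weak form: ∫_0^6 u'v' dx = ∫_0^6 (-3*x^2 + 3*x + 163/6) v dx − v(6) for all v ∈ V.

Multiply both sides by a test function v and integrate from 0 to 6:
  ∫_0^6 −u''(x) v(x) dx = ∫_0^6 f(x) v(x) dx.
Integrate the LHS by parts once:
  ∫_0^6 −u'' v dx = −[u'(x) v(x)]_0^6 + ∫_0^6 u'(x) v'(x) dx.
Thus ∫_0^6 u'(x) v'(x) dx = ∫_0^6 f(x) v(x) dx + [u'(x) v(x)]_0^6.
Choose V so that boundary terms are either known or forced to vanish.
u has inhomogeneous Neumann u'(0) = 0, u'(6) = -1. [u' v]_0^6 = (-1)·v(6) − (0)·v(0) = − v(6). Take V = H^1(0, 6); boundary term becomes part of RHS.
Weak formulation: find u (satisfying any essential BC) such that ∫_0^6 u'(x) v'(x) dx = ∫_0^6 f v dx − v(6) for all v ∈ V (Neumann data are natural BCs: they enter the RHS as boundary terms).
Substituting f(x) = -3*x^2 + 3*x + 163/6, the right-hand side is ∫_0^6 (-3*x^2 + 3*x + 163/6) v dx − v(6).
Compatibility check (pure Neumann): taking v ≡ 1 ∈ V gives 0 = ∫_0^6 f dx + (-1) − (0), i.e. ∫_0^6 f dx must equal u'(0) − u'(6) = 1. Indeed ∫_0^6 (-3*x^2 + 3*x + 163/6) dx = 1, so the data are compatible. The solution is then unique only up to an additive constant (fix it e.g. by requiring ∫_0^6 u dx = 0).


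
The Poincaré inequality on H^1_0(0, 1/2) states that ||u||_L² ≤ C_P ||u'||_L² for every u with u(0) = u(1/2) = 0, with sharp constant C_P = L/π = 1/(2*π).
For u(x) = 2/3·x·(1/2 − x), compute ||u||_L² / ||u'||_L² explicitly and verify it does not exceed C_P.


||u||_L² / ||u'||_L² = sqrt(10)/20 < C_P = 1/(2*π).

u(x) = 2/3·x·(1/2 − x), so u'(x) = 1/3 - 4*x/3.
u(x) = 2/3·x·(1/2 − x) vanishes at x = 0 and x = 1/2, so u ∈ H^1_0(0, 1/2). Differentiate via the product rule and integrate the resulting polynomials term by term.
  ∫_0^1/2 u² dx = ∫_0^1/2 (4*x^4/9 - 4*x^3/9 + x^2/9) dx. Term by term:
    ∫_0^1/2 4*x^4/9 dx = 1/360;  ∫_0^1/2 -4*x^3/9 dx = -1/144;  ∫_0^1/2 x^2/9 dx = 1/216.
  Sum: 1/360 − 1/144 + 1/216 = 1/2160.
  ∫_0^1/2 (u')² dx = ∫_0^1/2 (16*x^2/9 - 8*x/9 + 1/9) dx. Term by term:
    ∫_0^1/2 16*x^2/9 dx = 2/27;  ∫_0^1/2 -8*x/9 dx = -1/9;  ∫_0^1/2 1/9 dx = 1/18.
  Sum: 2/27 − 1/9 + 1/18 = 1/54.
∫_0^1/2 u² dx = 1/2160, so ||u||_L² = sqrt(15)/180.
∫_0^1/2 (u')² dx = 1/54, so ||u'||_L² = sqrt(6)/18.
Ratio ||u||_L² / ||u'||_L² = sqrt(10)/20.
Sharp Poincaré constant on H^1_0(0, 1/2) is C_P = L/π = 1/(2*π), achieved by sin(2*π·x).
A polynomial bump cannot attain the sharp Poincaré constant (only the first sine eigenfunction does), so the ratio is strictly less than C_P, consistent with ||u||_L² ≤ C_P ||u'||_L².


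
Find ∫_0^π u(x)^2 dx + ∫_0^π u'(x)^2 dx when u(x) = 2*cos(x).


||u||_{H^1(0,π)}^2 = 4*π

u'(x) = -2*sin(x).
Expand u² and (u')² and integrate term by term on (0, π), using: for integers n ≥ 1, ∫_0^π sin²(nx) dx = ∫_0^π cos²(nx) dx = π/2; for n ≠ n', ∫_0^π sin(nx)sin(n'x) dx = ∫_0^π cos(nx)cos(n'x) dx = 0; and by product-to-sum, ∫_0^π sin(nx)cos(n'x) dx = ½∫_0^π [sin((n+n')x) + sin((n−n')x)] dx, which is 0 when n+n' is even and 2n/(n²−n'²) when n+n' is odd (it need not vanish on (0, π)).
  u² squared terms: (2)²·∫cos(x)² dx = 4·π/2 = 2*π.
  So ∫_0^π u² dx = 2*π.
  (u')² squared terms: (-2)²·∫sin(x)² dx = 4·π/2 = 2*π.
  So ∫_0^π (u')² dx = 2*π.
||u||_{H^1}^2 = (2*π) + (2*π) = 4*π.


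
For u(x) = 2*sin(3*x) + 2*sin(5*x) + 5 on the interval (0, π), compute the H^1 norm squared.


||u||_{H^1(0,π)}^2 = 64/3 + 97*π

u'(x) = 6*cos(3*x) + 10*cos(5*x).
Expand u² and (u')² and integrate term by term on (0, π), using: for integers n ≥ 1, ∫_0^π sin²(nx) dx = ∫_0^π cos²(nx) dx = π/2; for n ≠ n', ∫_0^π sin(nx)sin(n'x) dx = ∫_0^π cos(nx)cos(n'x) dx = 0; and by product-to-sum, ∫_0^π sin(nx)cos(n'x) dx = ½∫_0^π [sin((n+n')x) + sin((n−n')x)] dx, which is 0 when n+n' is even and 2n/(n²−n'²) when n+n' is odd (it need not vanish on (0, π)). For the constant mode: ∫_0^π 1 dx = π, ∫_0^π cos(nx) dx = 0, ∫_0^π sin(nx) dx = (1−(−1)^n)/n.
  u² squared terms: (5)²·∫1 dx = 25·π = 25*π;  (2)²·∫sin(3x)² dx = 4·π/2 = 2*π;  (2)²·∫sin(5x)² dx = 4·π/2 = 2*π.
  u² cross terms: 2·(5)·(2)·∫1·sin(3x) dx = 20·(2/3) = 40/3;  2·(5)·(2)·∫1·sin(5x) dx = 20·(2/5) = 8;  2·(2)·(2)·∫sin(3x)·sin(5x) dx = 8·(0) = 0.
  So ∫_0^π u² dx = 25*π + 2*π + 2*π + 40/3 + 8 + 0 = 64/3 + 29*π.
  (u')² squared terms: (6)²·∫cos(3x)² dx = 36·π/2 = 18*π;  (10)²·∫cos(5x)² dx = 100·π/2 = 50*π.
  (u')² cross terms: 2·(6)·(10)·∫cos(3x)·cos(5x) dx = 120·(0) = 0.
  So ∫_0^π (u')² dx = 18*π + 50*π + 0 = 68*π.
||u||_{H^1}^2 = (64/3 + 29*π) + (68*π) = 64/3 + 97*π.
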